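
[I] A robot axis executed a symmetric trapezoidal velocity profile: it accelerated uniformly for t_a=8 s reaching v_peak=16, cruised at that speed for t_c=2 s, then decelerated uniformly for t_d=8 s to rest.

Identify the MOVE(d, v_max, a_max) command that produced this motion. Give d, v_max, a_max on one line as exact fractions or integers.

a_max = 16/8 = 2
d_a = ½·16·8 = 64; d_c = 16·2 = 32
d = 2·64 + 32 = 160
t_c = 2 > 0 ⇒ limit active, v_max = 16

d=160 v_max=16 a_max=2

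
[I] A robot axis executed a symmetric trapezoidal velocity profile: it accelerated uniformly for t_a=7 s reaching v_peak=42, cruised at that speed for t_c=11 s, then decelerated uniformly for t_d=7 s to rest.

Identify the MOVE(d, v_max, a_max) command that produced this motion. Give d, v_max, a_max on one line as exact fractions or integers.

d=756 v_max=42 a_max=6

a_max = 42/7 = 6
d_a = ½·42·7 = 147; d_c = 42·11 = 462
d = 2·147 + 462 = 756
t_c = 11 > 0 ⇒ limit active, v_max = 42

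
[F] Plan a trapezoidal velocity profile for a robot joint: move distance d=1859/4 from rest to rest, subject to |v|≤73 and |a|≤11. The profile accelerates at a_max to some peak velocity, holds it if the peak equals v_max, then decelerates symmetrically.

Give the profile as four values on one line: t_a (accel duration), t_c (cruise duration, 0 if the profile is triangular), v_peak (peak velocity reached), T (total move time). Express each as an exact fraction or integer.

t_a=13/2 t_c=0 v_peak=143/2 T=13

v_max²/a_max = 73²/11 = 5329/11
1859/4 < 5329/11 → triangular
v_peak = √(1859/4·11) = √(20449/4) = 143/2
t_a = (143/2)/11 = 13/2; t_c = 0
T = 2·13/2 = 13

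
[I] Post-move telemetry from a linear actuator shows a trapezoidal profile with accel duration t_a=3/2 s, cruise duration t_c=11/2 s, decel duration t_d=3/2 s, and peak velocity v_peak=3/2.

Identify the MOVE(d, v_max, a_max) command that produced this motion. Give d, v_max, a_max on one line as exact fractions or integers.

d=21/2 v_max=3/2 a_max=1

a_max = (3/2)/(3/2) = 1
d_a = ½·3/2·3/2 = 9/8; d_c = 3/2·11/2 = 33/4
d = 2·9/8 + 33/4 = 21/2
t_c = 11/2 > 0 so v_max = 3/2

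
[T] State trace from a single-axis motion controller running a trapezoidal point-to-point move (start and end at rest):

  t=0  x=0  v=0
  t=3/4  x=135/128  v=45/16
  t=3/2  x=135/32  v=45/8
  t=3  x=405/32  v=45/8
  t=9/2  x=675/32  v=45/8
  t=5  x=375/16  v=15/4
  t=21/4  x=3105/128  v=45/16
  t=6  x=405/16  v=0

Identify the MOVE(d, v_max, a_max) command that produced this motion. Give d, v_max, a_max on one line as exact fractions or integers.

d=405/16 v_max=45/8 a_max=15/4

final state: t=6, x=405/16, v=0 → d = 405/16
a_max = (45/16−0)/(3/4−0) = 15/4
max v = 45/8 over t∈[3/2,9/2] → v_max = 45/8
check: 45/8·(3/2+3) = 405/16 ✓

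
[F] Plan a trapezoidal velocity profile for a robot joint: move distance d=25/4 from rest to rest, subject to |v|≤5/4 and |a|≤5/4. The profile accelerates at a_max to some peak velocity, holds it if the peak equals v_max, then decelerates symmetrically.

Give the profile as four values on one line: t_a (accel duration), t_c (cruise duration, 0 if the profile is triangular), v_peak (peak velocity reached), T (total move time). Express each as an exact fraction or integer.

t_a=1 t_c=4 v_peak=5/4 T=6

v_max²/a_max = (5/4)²/(5/4) = 5/4
25/4 ≥ 5/4 → trapezoidal
t_a = (5/4)/(5/4) = 1; v_peak = 5/4
d_cruise = 25/4 − 5/4 = 5; t_c = 5/(5/4) = 4
T = 2·1 + 4 = 6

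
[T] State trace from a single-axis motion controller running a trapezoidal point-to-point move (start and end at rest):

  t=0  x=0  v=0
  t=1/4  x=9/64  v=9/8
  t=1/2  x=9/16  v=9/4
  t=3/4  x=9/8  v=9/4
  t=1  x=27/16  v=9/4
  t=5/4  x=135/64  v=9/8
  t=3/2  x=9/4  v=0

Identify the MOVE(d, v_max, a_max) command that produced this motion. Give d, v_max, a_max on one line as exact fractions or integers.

final state: t=3/2, x=9/4, v=0 → d = 9/4
a_max = (9/8−0)/(1/4−0) = 9/2
max v = 9/4 over t∈[1/2,1] → v_max = 9/4
check: 9/4·(1/2+1/2) = 9/4 ✓

d=9/4 v_max=9/4 a_max=9/2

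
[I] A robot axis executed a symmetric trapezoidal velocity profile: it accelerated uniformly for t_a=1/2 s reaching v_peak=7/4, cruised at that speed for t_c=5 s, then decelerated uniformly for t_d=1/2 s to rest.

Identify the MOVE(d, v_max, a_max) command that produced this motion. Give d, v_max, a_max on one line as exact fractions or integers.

a_max = (7/4)/(1/2) = 7/2
d_a = ½·7/4·1/2 = 7/16; d_c = 7/4·5 = 35/4
d = 2·7/16 + 35/4 = 77/8
t_c = 5 > 0 so v_max = 7/4

d=77/8 v_max=7/4 a_max=7/2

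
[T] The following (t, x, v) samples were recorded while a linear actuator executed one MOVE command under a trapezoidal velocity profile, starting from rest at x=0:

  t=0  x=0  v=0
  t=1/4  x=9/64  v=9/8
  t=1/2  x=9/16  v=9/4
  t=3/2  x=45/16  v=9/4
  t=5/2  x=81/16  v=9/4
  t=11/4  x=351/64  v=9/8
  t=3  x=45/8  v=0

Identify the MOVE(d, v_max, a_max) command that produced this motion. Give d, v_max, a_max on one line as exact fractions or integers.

d=45/8 v_max=9/4 a_max=9/2

final state: t=3, x=45/8, v=0 → d = 45/8
a_max = (9/8−0)/(1/4−0) = 9/2
max v = 9/4 over t∈[1/2,5/2] → v_max = 9/4
check: 9/4·(1/2+2) = 45/8 ✓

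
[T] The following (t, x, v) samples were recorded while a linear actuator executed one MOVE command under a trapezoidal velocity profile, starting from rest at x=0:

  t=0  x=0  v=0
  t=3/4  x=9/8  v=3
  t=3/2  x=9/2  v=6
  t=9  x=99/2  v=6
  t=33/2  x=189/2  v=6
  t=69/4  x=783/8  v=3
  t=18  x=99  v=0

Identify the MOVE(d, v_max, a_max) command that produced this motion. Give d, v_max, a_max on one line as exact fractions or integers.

final state: t=18, x=99, v=0 → d = 99
a_max = (3−0)/(3/4−0) = 4
max v = 6 over t∈[3/2,33/2] → v_max = 6
check: 6·(3/2+15) = 99 ✓

d=99 v_max=6 a_max=4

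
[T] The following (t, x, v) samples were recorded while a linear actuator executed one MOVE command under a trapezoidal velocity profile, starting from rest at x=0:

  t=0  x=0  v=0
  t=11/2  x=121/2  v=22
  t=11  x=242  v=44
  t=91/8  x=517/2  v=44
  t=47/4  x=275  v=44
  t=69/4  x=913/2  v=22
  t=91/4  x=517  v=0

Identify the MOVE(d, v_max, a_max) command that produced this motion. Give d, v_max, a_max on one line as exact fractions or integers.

final state: t=91/4, x=517, v=0 → d = 517
a_max = (22−0)/(11/2−0) = 4
max v = 44 over t∈[11,47/4] → v_max = 44
check: 44·(11+3/4) = 517 ✓

d=517 v_max=44 a_max=4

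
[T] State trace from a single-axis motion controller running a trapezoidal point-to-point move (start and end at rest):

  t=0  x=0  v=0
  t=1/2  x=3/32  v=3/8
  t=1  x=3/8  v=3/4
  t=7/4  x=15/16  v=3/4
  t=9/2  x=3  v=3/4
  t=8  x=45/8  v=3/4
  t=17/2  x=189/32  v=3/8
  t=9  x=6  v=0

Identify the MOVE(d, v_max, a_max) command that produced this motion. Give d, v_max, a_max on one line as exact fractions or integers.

d=6 v_max=3/4 a_max=3/4

final state: t=9, x=6, v=0 → d = 6
a_max = (3/8−0)/(1/2−0) = 3/4
max v = 3/4 over t∈[1,8] → v_max = 3/4
check: 3/4·(1+7) = 6 ✓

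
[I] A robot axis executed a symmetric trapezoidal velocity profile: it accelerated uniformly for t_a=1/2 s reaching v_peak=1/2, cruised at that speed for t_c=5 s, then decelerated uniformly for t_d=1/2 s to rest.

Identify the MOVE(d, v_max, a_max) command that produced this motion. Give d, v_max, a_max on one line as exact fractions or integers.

d=11/4 v_max=1/2 a_max=1

a_max = (1/2)/(1/2) = 1
d_a = ½·1/2·1/2 = 1/8; d_c = 1/2·5 = 5/2
d = 2·1/8 + 5/2 = 11/4
t_c = 5 > 0 → v_max = v_peak = 1/2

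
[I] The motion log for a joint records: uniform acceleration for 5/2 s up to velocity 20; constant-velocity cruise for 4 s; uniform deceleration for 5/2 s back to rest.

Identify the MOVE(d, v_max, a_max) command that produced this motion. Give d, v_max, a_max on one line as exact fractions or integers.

a_max = 20/(5/2) = 8
d_a = ½·20·5/2 = 25; d_c = 20·4 = 80
d = 2·25 + 80 = 130
t_c = 4 > 0 so v_max = 20

d=130 v_max=20 a_max=8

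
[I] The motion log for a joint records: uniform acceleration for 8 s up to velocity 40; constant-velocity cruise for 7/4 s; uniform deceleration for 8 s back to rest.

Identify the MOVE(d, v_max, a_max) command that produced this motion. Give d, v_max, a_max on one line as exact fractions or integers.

a_max = 40/8 = 5
d_a = ½·40·8 = 160; d_c = 40·7/4 = 70
d = 2·160 + 70 = 390
t_c = 7/4 > 0 so v_max = 40

d=390 v_max=40 a_max=5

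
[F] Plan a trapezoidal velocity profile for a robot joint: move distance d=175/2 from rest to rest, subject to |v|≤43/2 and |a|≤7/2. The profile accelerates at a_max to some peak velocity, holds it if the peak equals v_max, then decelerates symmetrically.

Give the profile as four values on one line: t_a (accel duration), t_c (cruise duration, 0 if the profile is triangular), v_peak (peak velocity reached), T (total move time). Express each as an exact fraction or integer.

v_max²/a_max = (43/2)²/(7/2) = 1849/14
175/2 < 1849/14 → triangular
v_peak = √(175/2·7/2) = √(1225/4) = 35/2
t_a = (35/2)/(7/2) = 5; t_c = 0
T = 2·5 = 10

t_a=5 t_c=0 v_peak=35/2 T=10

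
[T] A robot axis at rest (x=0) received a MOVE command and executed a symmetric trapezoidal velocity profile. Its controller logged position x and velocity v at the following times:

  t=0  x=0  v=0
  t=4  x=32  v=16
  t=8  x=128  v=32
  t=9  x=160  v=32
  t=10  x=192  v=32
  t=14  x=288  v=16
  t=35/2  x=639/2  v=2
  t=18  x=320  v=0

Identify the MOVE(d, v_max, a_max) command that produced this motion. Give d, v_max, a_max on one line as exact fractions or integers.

d=320 v_max=32 a_max=4

final state: t=18, x=320, v=0 → d = 320
a_max = (16−0)/(4−0) = 4
max v = 32 over t∈[8,10] → v_max = 32
check: 32·(8+2) = 320 ✓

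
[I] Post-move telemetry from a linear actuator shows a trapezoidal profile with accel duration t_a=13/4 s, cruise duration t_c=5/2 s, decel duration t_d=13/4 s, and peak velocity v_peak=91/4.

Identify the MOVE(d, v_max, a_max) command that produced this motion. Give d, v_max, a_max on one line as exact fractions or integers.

a_max = (91/4)/(13/4) = 7
d_a = ½·91/4·13/4 = 1183/32; d_c = 91/4·5/2 = 455/8
d = 2·1183/32 + 455/8 = 2093/16
t_c = 5/2 > 0 ⇒ limit active, v_max = 91/4

d=2093/16 v_max=91/4 a_max=7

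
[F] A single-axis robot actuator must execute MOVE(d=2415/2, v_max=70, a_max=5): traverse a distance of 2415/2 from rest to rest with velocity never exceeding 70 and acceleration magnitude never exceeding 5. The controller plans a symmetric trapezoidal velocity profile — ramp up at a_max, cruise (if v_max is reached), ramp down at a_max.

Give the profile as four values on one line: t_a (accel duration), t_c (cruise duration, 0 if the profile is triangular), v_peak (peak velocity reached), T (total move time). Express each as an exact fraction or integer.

t_a=14 t_c=13/4 v_peak=70 T=125/4

(v_max)²/a_max = 70²/5 = 980
2415/2 ≥ 980 so v_max reached
t_a = 70/5 = 14; v_peak = 70
d_cruise = 2415/2 − 980 = 455/2; t_c = (455/2)/70 = 13/4
T = 2·14 + 13/4 = 125/4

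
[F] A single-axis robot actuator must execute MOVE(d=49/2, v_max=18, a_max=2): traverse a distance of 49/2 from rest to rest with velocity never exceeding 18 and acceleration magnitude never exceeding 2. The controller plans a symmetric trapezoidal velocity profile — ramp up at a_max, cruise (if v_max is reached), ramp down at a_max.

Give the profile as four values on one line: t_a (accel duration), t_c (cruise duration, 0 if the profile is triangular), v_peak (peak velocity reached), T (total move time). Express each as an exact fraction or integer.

t_a=7/2 t_c=0 v_peak=7 T=7

vₘ²/aₘ = 18²/2 = 162
49/2 < 162 ⇒ no cruise
v_peak = √(49/2·2) = √49 = 7
t_a = 7/2; t_c = 0
T = 2·7/2 = 7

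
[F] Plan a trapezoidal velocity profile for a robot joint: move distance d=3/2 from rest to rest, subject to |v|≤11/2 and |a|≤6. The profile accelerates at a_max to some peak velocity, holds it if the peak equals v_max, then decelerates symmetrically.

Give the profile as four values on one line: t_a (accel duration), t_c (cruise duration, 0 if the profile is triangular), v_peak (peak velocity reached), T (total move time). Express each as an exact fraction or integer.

v_max²/a_max = (11/2)²/6 = 121/24
3/2 < 121/24 → triangular
v_peak = √(3/2·6) = √9 = 3
t_a = 3/6 = 1/2; t_c = 0
T = 2·1/2 = 1

t_a=1/2 t_c=0 v_peak=3 T=1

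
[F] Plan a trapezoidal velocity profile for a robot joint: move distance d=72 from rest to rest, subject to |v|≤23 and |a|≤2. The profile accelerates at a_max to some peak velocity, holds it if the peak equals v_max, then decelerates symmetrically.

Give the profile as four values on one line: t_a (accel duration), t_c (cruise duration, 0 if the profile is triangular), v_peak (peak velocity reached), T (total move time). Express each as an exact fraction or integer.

t_a=6 t_c=0 v_peak=12 T=12

(v_max)²/a_max = 23²/2 = 529/2
72 < 529/2 so t_c = 0
v_peak = √(72·2) = √144 = 12
t_a = 12/2 = 6; t_c = 0
T = 2·6 = 12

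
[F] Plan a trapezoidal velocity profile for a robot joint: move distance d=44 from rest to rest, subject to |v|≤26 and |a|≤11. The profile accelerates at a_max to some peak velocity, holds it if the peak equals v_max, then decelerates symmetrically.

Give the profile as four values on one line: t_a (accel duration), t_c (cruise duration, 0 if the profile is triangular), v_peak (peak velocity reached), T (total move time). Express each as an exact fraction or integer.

vₘ²/aₘ = 26²/11 = 676/11
44 < 676/11 → triangular
v_peak = √(44·11) = √484 = 22
t_a = 22/11 = 2; t_c = 0
T = 2·2 = 4

t_a=2 t_c=0 v_peak=22 T=4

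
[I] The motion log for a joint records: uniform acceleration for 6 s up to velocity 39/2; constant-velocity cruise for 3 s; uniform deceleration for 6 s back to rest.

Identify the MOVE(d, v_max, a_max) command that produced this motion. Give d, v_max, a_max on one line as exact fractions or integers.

a_max = (39/2)/6 = 13/4
d_a = ½·39/2·6 = 117/2; d_c = 39/2·3 = 117/2
d = 2·117/2 + 117/2 = 351/2
t_c = 3 > 0 so v_max = 39/2

d=351/2 v_max=39/2 a_max=13/4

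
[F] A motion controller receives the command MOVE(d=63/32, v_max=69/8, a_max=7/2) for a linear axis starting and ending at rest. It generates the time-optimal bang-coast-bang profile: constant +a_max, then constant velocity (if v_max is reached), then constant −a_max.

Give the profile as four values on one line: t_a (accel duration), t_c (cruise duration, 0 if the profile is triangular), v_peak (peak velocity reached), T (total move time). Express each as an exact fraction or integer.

t_a=3/4 t_c=0 v_peak=21/8 T=3/2

v_max²/a_max = (69/8)²/(7/2) = 4761/224
63/32 < 4761/224 → triangular
v_peak = √(63/32·7/2) = √(441/64) = 21/8
t_a = (21/8)/(7/2) = 3/4; t_c = 0
T = 2·3/4 = 3/2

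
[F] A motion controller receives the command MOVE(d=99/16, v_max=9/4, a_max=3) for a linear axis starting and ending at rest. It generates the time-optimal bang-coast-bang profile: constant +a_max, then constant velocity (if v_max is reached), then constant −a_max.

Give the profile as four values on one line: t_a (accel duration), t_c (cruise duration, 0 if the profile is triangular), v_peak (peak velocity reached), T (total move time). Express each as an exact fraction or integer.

(v_max)²/a_max = (9/4)²/3 = 27/16
99/16 ≥ 27/16 → trapezoidal
t_a = (9/4)/3 = 3/4; v_peak = 9/4
d_cruise = 99/16 − 27/16 = 9/2; t_c = (9/2)/(9/4) = 2
T = 2·3/4 + 2 = 7/2

t_a=3/4 t_c=2 v_peak=9/4 T=7/2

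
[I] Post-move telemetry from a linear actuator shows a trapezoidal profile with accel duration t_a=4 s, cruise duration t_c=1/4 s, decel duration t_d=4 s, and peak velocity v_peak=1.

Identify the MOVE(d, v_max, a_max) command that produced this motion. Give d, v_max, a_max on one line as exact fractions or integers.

d=17/4 v_max=1 a_max=1/4

a_max = 1/4
d_a = ½·1·4 = 2; d_c = 1·1/4 = 1/4
d = 2·2 + 1/4 = 17/4
t_c = 1/4 > 0 → v_max = v_peak = 1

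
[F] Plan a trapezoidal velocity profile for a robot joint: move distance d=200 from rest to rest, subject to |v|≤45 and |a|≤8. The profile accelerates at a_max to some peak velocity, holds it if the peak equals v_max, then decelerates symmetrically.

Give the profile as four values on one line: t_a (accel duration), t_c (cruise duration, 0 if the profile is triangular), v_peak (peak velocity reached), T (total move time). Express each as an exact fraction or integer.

(v_max)²/a_max = 45²/8 = 2025/8
200 < 2025/8 ⇒ no cruise
v_peak = √(200·8) = √1600 = 40
t_a = 40/8 = 5; t_c = 0
T = 2·5 = 10

t_a=5 t_c=0 v_peak=40 T=10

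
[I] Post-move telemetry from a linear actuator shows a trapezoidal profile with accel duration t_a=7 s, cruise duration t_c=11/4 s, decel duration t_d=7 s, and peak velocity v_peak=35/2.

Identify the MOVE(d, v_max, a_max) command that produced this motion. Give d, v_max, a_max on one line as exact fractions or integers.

a_max = (35/2)/7 = 5/2
d_a = ½·35/2·7 = 245/4; d_c = 35/2·11/4 = 385/8
d = 2·245/4 + 385/8 = 1365/8
t_c = 11/4 > 0 → v_max = v_peak = 35/2

d=1365/8 v_max=35/2 a_max=5/2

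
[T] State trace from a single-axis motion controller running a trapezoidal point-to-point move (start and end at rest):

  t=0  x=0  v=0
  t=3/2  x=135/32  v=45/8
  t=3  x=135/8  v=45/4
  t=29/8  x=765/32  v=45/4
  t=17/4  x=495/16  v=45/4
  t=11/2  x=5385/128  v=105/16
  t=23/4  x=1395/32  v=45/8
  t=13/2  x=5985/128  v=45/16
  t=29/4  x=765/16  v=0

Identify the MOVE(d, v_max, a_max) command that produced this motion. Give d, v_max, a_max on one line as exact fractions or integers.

d=765/16 v_max=45/4 a_max=15/4

final state: t=29/4, x=765/16, v=0 → d = 765/16
a_max = (45/8−0)/(3/2−0) = 15/4
max v = 45/4 over t∈[3,17/4] → v_max = 45/4
check: 45/4·(3+5/4) = 765/16 ✓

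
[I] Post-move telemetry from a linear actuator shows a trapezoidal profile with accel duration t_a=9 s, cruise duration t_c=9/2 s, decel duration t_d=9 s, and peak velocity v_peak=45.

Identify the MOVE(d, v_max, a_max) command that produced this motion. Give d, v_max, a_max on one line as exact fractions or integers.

d=1215/2 v_max=45 a_max=5

a_max = 45/9 = 5
d_a = ½·45·9 = 405/2; d_c = 45·9/2 = 405/2
d = 2·405/2 + 405/2 = 1215/2
t_c = 9/2 > 0 ⇒ limit active, v_max = 45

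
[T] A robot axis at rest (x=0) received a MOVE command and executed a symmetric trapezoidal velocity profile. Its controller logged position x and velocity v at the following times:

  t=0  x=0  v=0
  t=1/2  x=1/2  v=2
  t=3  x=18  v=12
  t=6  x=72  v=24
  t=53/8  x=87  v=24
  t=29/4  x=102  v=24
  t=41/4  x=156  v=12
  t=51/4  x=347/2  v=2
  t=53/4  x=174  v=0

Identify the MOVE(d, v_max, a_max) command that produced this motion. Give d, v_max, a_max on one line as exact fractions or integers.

d=174 v_max=24 a_max=4

final state: t=53/4, x=174, v=0 → d = 174
a_max = (2−0)/(1/2−0) = 4
max v = 24 over t∈[6,29/4] → v_max = 24
check: 24·(6+5/4) = 174 ✓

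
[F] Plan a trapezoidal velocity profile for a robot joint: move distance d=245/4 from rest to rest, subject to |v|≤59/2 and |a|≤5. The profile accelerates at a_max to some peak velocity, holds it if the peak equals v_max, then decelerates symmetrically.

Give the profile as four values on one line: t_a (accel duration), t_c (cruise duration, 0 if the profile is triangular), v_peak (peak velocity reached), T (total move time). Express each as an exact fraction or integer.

t_a=7/2 t_c=0 v_peak=35/2 T=7

vₘ²/aₘ = (59/2)²/5 = 3481/20
245/4 < 3481/20 ⇒ no cruise
v_peak = √(245/4·5) = √(1225/4) = 35/2
t_a = (35/2)/5 = 7/2; t_c = 0
T = 2·7/2 = 7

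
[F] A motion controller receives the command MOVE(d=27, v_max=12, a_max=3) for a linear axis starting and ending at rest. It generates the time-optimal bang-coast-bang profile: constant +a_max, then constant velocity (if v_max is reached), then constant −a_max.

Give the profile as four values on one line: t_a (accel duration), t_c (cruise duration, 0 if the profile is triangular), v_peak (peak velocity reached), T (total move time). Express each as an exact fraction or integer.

v_max²/a_max = 12²/3 = 48
27 < 48 ⇒ no cruise
v_peak = √(27·3) = √81 = 9
t_a = 9/3 = 3; t_c = 0
T = 2·3 = 6

t_a=3 t_c=0 v_peak=9 T=6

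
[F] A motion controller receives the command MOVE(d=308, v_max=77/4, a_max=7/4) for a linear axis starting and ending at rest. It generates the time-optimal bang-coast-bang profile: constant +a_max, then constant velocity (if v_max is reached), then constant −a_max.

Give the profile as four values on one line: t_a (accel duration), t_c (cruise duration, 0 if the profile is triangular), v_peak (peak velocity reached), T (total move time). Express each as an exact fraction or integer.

t_a=11 t_c=5 v_peak=77/4 T=27

vₘ²/aₘ = (77/4)²/(7/4) = 847/4
308 ≥ 847/4 so v_max reached
t_a = (77/4)/(7/4) = 11; v_peak = 77/4
d_cruise = 308 − 847/4 = 385/4; t_c = (385/4)/(77/4) = 5
T = 2·11 + 5 = 27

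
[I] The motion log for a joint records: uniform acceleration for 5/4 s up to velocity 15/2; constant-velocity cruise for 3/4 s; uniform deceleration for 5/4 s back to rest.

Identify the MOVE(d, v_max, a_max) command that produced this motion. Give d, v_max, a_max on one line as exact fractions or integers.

d=15 v_max=15/2 a_max=6

a_max = (15/2)/(5/4) = 6
d_a = ½·15/2·5/4 = 75/16; d_c = 15/2·3/4 = 45/8
d = 2·75/16 + 45/8 = 15
t_c = 3/4 > 0 → v_max = v_peak = 15/2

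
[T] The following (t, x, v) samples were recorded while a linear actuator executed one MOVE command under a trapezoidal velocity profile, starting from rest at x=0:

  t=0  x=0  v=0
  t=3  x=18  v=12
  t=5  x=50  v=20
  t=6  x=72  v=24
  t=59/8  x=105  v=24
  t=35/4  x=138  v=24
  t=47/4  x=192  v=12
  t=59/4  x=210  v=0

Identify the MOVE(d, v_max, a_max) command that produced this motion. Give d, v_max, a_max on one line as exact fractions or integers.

final state: t=59/4, x=210, v=0 → d = 210
a_max = (12−0)/(3−0) = 4
max v = 24 over t∈[6,35/4] → v_max = 24
check: 24·(6+11/4) = 210 ✓

d=210 v_max=24 a_max=4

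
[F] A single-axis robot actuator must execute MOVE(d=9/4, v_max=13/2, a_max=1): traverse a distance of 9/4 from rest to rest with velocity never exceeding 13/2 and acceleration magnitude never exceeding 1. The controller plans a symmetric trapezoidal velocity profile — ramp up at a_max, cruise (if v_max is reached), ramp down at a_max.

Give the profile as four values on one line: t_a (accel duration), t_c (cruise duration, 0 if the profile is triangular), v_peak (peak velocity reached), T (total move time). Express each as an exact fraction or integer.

vₘ²/aₘ = (13/2)²/1 = 169/4
9/4 < 169/4 → triangular
v_peak = √(9/4·1) = √(9/4) = 3/2
t_a = (3/2)/1 = 3/2; t_c = 0
T = 2·3/2 = 3

t_a=3/2 t_c=0 v_peak=3/2 T=3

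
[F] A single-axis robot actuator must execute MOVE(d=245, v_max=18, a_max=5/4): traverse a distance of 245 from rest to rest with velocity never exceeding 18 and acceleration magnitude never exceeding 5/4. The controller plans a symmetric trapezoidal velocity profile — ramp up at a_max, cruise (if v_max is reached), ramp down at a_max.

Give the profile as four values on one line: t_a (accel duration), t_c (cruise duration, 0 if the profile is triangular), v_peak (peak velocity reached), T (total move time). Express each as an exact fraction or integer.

(v_max)²/a_max = 18²/(5/4) = 1296/5
245 < 1296/5 → triangular
v_peak = √(245·5/4) = √(1225/4) = 35/2
t_a = (35/2)/(5/4) = 14; t_c = 0
T = 2·14 = 28

t_a=14 t_c=0 v_peak=35/2 T=28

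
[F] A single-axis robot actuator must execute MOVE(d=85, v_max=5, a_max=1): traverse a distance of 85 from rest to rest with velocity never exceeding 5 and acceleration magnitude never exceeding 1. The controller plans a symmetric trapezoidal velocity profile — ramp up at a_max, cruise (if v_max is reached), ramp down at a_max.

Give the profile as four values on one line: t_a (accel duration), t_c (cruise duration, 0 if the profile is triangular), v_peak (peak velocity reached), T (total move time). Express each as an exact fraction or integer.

t_a=5 t_c=12 v_peak=5 T=22

(v_max)²/a_max = 5²/1 = 25
85 ≥ 25 so v_max reached
t_a = 5/1 = 5; v_peak = 5
d_cruise = 85 − 25 = 60; t_c = 60/5 = 12
T = 2·5 + 12 = 22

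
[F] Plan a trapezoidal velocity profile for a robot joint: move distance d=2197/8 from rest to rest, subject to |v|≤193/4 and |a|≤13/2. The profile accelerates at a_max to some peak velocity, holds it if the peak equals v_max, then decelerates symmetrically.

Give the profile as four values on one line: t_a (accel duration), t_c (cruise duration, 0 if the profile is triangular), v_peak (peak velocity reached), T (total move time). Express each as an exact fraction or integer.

t_a=13/2 t_c=0 v_peak=169/4 T=13

(v_max)²/a_max = (193/4)²/(13/2) = 37249/104
2197/8 < 37249/104 → triangular
v_peak = √(2197/8·13/2) = √(28561/16) = 169/4
t_a = (169/4)/(13/2) = 13/2; t_c = 0
T = 2·13/2 = 13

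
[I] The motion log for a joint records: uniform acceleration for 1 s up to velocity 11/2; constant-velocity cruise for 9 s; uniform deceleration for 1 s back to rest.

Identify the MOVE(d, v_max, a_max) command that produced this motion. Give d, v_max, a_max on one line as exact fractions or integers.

d=55 v_max=11/2 a_max=11/2

a_max = (11/2)/1 = 11/2
d_a = ½·11/2·1 = 11/4; d_c = 11/2·9 = 99/2
d = 2·11/4 + 99/2 = 55
t_c = 9 > 0 so v_max = 11/2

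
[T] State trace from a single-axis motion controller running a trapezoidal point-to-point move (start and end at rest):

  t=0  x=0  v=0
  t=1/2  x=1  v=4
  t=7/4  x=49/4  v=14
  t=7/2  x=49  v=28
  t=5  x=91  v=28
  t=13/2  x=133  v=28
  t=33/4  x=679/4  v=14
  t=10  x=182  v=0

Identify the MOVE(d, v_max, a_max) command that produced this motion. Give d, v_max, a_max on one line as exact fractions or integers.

final state: t=10, x=182, v=0 → d = 182
a_max = (4−0)/(1/2−0) = 8
max v = 28 over t∈[7/2,13/2] → v_max = 28
check: 28·(7/2+3) = 182 ✓

d=182 v_max=28 a_max=8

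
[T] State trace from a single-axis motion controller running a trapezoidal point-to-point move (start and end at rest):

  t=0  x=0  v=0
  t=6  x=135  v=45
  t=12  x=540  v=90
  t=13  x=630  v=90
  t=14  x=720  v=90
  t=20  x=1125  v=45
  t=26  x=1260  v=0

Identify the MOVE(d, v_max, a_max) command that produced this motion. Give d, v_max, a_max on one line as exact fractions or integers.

final state: t=26, x=1260, v=0 → d = 1260
a_max = (45−0)/(6−0) = 15/2
max v = 90 over t∈[12,14] → v_max = 90
check: 90·(12+2) = 1260 ✓

d=1260 v_max=90 a_max=15/2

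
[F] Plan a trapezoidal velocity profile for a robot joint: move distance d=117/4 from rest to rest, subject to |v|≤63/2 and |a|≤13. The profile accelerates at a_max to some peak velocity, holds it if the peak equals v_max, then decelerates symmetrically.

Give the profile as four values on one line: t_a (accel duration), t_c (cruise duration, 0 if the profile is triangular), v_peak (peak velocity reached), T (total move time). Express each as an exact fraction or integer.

(v_max)²/a_max = (63/2)²/13 = 3969/52
117/4 < 3969/52 → triangular
v_peak = √(117/4·13) = √(1521/4) = 39/2
t_a = (39/2)/13 = 3/2; t_c = 0
T = 2·3/2 = 3

t_a=3/2 t_c=0 v_peak=39/2 T=3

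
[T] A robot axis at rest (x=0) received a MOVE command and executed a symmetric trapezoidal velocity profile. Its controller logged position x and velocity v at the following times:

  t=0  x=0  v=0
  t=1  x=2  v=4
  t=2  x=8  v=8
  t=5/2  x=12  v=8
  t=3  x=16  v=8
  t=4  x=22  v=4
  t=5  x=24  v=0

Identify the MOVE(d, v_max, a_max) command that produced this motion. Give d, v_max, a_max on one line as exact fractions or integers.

final state: t=5, x=24, v=0 → d = 24
a_max = (4−0)/(1−0) = 4
max v = 8 over t∈[2,3] → v_max = 8
check: 8·(2+1) = 24 ✓

d=24 v_max=8 a_max=4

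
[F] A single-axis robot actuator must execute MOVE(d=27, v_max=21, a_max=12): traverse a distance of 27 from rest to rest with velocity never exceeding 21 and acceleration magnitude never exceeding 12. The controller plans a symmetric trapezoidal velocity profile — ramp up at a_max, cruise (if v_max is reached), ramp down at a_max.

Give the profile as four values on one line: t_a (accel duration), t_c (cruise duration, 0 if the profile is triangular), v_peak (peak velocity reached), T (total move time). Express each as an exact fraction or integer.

t_a=3/2 t_c=0 v_peak=18 T=3

v_max²/a_max = 21²/12 = 147/4
27 < 147/4 ⇒ no cruise
v_peak = √(27·12) = √324 = 18
t_a = 18/12 = 3/2; t_c = 0
T = 2·3/2 = 3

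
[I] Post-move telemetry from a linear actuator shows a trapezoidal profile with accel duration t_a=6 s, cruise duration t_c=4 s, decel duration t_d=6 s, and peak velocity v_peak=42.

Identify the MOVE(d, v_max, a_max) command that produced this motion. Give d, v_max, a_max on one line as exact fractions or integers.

a_max = 42/6 = 7
d_a = ½·42·6 = 126; d_c = 42·4 = 168
d = 2·126 + 168 = 420
t_c = 4 > 0 ⇒ limit active, v_max = 42

d=420 v_max=42 a_max=7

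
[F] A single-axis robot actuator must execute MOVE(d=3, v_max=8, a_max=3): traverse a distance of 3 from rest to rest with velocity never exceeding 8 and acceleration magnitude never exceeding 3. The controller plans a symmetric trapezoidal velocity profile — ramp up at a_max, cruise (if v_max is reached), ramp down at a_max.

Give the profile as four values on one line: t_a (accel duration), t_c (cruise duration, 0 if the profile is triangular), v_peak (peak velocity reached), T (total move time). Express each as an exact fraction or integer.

t_a=1 t_c=0 v_peak=3 T=2

(v_max)²/a_max = 8²/3 = 64/3
3 < 64/3 → triangular
v_peak = √(3·3) = √9 = 3
t_a = 3/3 = 1; t_c = 0
T = 2·1 = 2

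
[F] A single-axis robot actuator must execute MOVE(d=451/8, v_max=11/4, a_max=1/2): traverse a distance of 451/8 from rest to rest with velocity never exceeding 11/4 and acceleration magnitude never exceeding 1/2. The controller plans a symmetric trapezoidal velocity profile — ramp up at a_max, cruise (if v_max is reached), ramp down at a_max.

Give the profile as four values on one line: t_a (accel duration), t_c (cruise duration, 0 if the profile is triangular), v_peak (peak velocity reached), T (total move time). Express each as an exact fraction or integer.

vₘ²/aₘ = (11/4)²/(1/2) = 121/8
451/8 ≥ 121/8 ⇒ cruise phase
t_a = (11/4)/(1/2) = 11/2; v_peak = 11/4
d_cruise = 451/8 − 121/8 = 165/4; t_c = (165/4)/(11/4) = 15
T = 2·11/2 + 15 = 26

t_a=11/2 t_c=15 v_peak=11/4 T=26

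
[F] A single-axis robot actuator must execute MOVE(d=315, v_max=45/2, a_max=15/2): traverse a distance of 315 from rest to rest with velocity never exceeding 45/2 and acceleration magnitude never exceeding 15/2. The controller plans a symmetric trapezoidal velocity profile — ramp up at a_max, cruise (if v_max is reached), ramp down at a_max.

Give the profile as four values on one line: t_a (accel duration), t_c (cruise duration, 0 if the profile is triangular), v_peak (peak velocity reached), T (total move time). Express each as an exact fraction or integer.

v_max²/a_max = (45/2)²/(15/2) = 135/2
315 ≥ 135/2 ⇒ cruise phase
t_a = (45/2)/(15/2) = 3; v_peak = 45/2
d_cruise = 315 − 135/2 = 495/2; t_c = (495/2)/(45/2) = 11
T = 2·3 + 11 = 17

t_a=3 t_c=11 v_peak=45/2 T=17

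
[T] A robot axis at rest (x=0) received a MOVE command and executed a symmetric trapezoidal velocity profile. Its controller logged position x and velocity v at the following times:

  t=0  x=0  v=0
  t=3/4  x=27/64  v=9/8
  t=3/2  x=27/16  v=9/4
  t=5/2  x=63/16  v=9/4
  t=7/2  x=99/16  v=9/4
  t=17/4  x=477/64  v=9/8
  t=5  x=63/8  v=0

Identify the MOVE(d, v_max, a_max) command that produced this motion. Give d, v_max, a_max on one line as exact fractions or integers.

d=63/8 v_max=9/4 a_max=3/2

final state: t=5, x=63/8, v=0 → d = 63/8
a_max = (9/8−0)/(3/4−0) = 3/2
max v = 9/4 over t∈[3/2,7/2] → v_max = 9/4
check: 9/4·(3/2+2) = 63/8 ✓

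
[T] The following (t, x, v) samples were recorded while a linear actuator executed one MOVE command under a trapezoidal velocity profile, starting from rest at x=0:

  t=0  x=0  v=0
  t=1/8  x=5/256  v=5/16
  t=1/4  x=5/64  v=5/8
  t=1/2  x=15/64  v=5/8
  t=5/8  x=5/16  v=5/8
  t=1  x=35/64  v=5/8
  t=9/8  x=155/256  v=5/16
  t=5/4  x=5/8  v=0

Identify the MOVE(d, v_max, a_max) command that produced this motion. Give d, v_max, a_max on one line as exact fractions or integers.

final state: t=5/4, x=5/8, v=0 → d = 5/8
a_max = (5/16−0)/(1/8−0) = 5/2
max v = 5/8 over t∈[1/4,1] → v_max = 5/8
check: 5/8·(1/4+3/4) = 5/8 ✓

d=5/8 v_max=5/8 a_max=5/2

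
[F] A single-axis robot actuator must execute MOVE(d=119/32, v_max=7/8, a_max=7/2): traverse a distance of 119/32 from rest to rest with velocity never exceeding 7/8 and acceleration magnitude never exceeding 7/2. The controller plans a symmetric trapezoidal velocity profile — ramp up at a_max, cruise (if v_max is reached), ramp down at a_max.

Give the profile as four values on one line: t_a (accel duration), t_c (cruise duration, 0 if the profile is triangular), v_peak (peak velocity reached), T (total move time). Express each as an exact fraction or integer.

t_a=1/4 t_c=4 v_peak=7/8 T=9/2

v_max²/a_max = (7/8)²/(7/2) = 7/32
119/32 ≥ 7/32 ⇒ cruise phase
t_a = (7/8)/(7/2) = 1/4; v_peak = 7/8
d_cruise = 119/32 − 7/32 = 7/2; t_c = (7/2)/(7/8) = 4
T = 2·1/4 + 4 = 9/2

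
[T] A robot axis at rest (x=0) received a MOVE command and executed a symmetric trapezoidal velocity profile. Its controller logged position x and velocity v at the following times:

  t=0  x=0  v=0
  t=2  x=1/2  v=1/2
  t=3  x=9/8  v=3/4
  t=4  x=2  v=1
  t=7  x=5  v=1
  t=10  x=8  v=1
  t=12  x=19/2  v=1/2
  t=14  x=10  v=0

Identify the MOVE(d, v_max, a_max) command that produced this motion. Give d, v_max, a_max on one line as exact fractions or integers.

d=10 v_max=1 a_max=1/4

final state: t=14, x=10, v=0 → d = 10
a_max = (1/2−0)/(2−0) = 1/4
max v = 1 over t∈[4,10] → v_max = 1
check: 1·(4+6) = 10 ✓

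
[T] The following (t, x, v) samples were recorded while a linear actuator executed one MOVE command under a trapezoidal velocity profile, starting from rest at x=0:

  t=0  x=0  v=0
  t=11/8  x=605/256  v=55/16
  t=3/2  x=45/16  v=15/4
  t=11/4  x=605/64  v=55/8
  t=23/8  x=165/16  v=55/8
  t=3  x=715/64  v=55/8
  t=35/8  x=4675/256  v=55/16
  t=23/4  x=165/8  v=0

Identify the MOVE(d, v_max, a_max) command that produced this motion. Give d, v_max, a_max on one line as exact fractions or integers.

final state: t=23/4, x=165/8, v=0 → d = 165/8
a_max = (55/16−0)/(11/8−0) = 5/2
max v = 55/8 over t∈[11/4,3] → v_max = 55/8
check: 55/8·(11/4+1/4) = 165/8 ✓

d=165/8 v_max=55/8 a_max=5/2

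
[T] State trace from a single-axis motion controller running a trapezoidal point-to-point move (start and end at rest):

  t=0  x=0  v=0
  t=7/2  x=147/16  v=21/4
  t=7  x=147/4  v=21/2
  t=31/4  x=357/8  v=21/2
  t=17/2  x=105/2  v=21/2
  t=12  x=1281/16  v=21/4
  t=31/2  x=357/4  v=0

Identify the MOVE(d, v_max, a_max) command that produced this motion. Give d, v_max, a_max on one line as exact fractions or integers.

final state: t=31/2, x=357/4, v=0 → d = 357/4
a_max = (21/4−0)/(7/2−0) = 3/2
max v = 21/2 over t∈[7,17/2] → v_max = 21/2
check: 21/2·(7+3/2) = 357/4 ✓

d=357/4 v_max=21/2 a_max=3/2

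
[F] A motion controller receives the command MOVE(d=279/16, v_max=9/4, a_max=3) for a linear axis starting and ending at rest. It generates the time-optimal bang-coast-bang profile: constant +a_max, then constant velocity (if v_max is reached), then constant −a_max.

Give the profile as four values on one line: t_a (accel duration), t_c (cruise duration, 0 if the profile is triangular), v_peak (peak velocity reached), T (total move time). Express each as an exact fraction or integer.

vₘ²/aₘ = (9/4)²/3 = 27/16
279/16 ≥ 27/16 so v_max reached
t_a = (9/4)/3 = 3/4; v_peak = 9/4
d_cruise = 279/16 − 27/16 = 63/4; t_c = (63/4)/(9/4) = 7
T = 2·3/4 + 7 = 17/2

t_a=3/4 t_c=7 v_peak=9/4 T=17/2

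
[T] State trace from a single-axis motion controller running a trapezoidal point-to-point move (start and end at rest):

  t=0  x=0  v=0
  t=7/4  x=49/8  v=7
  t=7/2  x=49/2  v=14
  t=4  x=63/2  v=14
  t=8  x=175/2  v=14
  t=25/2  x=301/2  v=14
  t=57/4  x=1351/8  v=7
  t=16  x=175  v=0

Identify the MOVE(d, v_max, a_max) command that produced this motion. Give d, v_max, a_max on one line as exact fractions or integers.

final state: t=16, x=175, v=0 → d = 175
a_max = (7−0)/(7/4−0) = 4
max v = 14 over t∈[7/2,25/2] → v_max = 14
check: 14·(7/2+9) = 175 ✓

d=175 v_max=14 a_max=4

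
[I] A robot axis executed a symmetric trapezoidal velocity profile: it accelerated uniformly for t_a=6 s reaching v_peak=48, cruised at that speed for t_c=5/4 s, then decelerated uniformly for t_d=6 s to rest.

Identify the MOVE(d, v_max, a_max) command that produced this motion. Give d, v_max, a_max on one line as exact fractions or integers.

d=348 v_max=48 a_max=8

a_max = 48/6 = 8
d_a = ½·48·6 = 144; d_c = 48·5/4 = 60
d = 2·144 + 60 = 348
t_c = 5/4 > 0 → v_max = v_peak = 48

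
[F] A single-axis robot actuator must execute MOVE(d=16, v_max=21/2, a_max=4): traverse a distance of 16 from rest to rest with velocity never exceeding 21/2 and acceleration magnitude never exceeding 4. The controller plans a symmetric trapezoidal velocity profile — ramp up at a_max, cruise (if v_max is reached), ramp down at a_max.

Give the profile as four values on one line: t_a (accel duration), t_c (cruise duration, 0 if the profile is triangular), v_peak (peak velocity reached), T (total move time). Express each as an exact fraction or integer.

t_a=2 t_c=0 v_peak=8 T=4

(v_max)²/a_max = (21/2)²/4 = 441/16
16 < 441/16 ⇒ no cruise
v_peak = √(16·4) = √64 = 8
t_a = 8/4 = 2; t_c = 0
T = 2·2 = 4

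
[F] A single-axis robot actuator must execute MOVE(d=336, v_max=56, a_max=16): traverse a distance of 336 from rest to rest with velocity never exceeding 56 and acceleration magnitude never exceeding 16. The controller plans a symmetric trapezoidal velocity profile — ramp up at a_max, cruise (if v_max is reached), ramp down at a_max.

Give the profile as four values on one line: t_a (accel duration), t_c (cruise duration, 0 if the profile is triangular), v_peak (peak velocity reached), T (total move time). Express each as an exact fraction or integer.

t_a=7/2 t_c=5/2 v_peak=56 T=19/2

v_max²/a_max = 56²/16 = 196
336 ≥ 196 → trapezoidal
t_a = 56/16 = 7/2; v_peak = 56
d_cruise = 336 − 196 = 140; t_c = 140/56 = 5/2
T = 2·7/2 + 5/2 = 19/2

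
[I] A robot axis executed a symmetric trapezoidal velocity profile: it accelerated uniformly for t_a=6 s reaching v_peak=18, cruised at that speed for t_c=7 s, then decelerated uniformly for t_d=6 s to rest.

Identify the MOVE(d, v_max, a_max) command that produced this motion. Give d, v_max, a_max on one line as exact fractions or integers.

a_max = 18/6 = 3
d_a = ½·18·6 = 54; d_c = 18·7 = 126
d = 2·54 + 126 = 234
t_c = 7 > 0 → v_max = v_peak = 18

d=234 v_max=18 a_max=3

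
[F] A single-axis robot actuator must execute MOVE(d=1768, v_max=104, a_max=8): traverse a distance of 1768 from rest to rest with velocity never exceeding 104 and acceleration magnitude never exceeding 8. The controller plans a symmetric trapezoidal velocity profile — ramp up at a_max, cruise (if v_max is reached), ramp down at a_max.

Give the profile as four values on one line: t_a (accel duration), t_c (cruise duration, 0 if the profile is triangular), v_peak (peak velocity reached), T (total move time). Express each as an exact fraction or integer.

v_max²/a_max = 104²/8 = 1352
1768 ≥ 1352 so v_max reached
t_a = 104/8 = 13; v_peak = 104
d_cruise = 1768 − 1352 = 416; t_c = 416/104 = 4
T = 2·13 + 4 = 30

t_a=13 t_c=4 v_peak=104 T=30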